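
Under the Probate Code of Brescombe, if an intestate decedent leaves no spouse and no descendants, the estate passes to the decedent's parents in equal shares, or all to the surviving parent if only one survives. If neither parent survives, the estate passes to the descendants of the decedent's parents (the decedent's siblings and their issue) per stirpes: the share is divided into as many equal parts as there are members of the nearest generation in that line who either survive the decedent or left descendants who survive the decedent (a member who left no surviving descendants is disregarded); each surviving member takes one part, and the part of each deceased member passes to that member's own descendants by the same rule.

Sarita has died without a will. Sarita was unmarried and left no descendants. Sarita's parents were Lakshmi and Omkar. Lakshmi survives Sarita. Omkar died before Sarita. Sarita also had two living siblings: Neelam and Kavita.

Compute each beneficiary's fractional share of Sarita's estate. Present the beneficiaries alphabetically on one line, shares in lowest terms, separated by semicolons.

Only one parent, Lakshmi, survives, so Lakshmi takes the entire estate. The siblings take nothing because a surviving parent has priority.

Lakshmi 1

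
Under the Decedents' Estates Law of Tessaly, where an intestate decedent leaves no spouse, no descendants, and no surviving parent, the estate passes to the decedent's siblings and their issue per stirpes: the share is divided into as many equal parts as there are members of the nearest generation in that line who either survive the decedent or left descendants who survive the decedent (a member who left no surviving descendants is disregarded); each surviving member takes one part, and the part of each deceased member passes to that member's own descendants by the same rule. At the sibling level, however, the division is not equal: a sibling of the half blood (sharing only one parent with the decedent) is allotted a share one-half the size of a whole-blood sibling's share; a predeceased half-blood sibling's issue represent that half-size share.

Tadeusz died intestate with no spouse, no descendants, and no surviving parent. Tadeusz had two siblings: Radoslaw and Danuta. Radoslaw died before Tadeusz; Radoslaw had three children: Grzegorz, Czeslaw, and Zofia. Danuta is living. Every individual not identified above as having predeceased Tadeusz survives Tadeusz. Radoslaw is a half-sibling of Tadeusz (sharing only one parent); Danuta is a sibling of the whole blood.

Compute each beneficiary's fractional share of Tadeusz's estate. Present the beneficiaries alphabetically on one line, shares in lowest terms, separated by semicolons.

Czeslaw 1/9; Danuta 2/3; Grzegorz 1/9; Zofia 1/9

No spouse, descendants, or parent survives, so the estate passes to Tadeusz's siblings per stirpes.
Half-blood siblings count for one-half the weight of whole-blood siblings at the initial division.
Dividing 1 in proportion to weights (total weight 3/2): Radoslaw (weight 1/2) → 1/3; Danuta (weight 1) → 2/3.
Radoslaw predeceased; the 1/3 allotted to Radoslaw's branch passes to Radoslaw's issue by representation.
The 1/3 is divided into 3 equal shares of 1/9 among Grzegorz, Czeslaw, Zofia.
Grzegorz is living and takes 1/9.
Czeslaw is living and takes 1/9.
Zofia is living and takes 1/9.
Danuta is living and takes 2/3.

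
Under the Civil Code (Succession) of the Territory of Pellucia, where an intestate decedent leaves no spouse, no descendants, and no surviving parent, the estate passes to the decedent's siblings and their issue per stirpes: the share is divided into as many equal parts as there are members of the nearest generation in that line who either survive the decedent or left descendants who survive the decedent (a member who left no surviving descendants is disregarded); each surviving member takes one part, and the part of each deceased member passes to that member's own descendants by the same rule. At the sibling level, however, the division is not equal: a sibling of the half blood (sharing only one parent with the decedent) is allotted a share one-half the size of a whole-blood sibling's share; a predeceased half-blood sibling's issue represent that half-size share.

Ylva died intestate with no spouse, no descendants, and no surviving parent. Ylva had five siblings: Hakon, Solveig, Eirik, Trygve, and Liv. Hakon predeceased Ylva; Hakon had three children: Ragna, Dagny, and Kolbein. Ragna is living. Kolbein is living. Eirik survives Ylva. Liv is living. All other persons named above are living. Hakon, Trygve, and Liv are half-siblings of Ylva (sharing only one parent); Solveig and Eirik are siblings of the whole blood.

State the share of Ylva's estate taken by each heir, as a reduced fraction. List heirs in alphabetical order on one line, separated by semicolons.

Dagny 1/21; Eirik 2/7; Kolbein 1/21; Liv 1/7; Ragna 1/21; Solveig 2/7; Trygve 1/7

No spouse, descendants, or parent survives, so the estate passes to Ylva's siblings per stirpes.
Half-blood siblings count for one-half the weight of whole-blood siblings at the initial division.
Dividing 1 in proportion to weights (total weight 7/2): Hakon (weight 1/2) → 1/7; Solveig (weight 1) → 2/7; Eirik (weight 1) → 2/7; Trygve (weight 1/2) → 1/7; Liv (weight 1/2) → 1/7.
Hakon predeceased; the 1/7 allotted to Hakon's branch passes to Hakon's issue by representation.
The 1/7 is divided into 3 equal shares of 1/21 among Ragna, Dagny, Kolbein.
Ragna is living and takes 1/21.
Dagny is living and takes 1/21.
Kolbein is living and takes 1/21.
Solveig is living and takes 2/7.
Eirik is living and takes 2/7.
Trygve is living and takes 1/7.
Liv is living and takes 1/7.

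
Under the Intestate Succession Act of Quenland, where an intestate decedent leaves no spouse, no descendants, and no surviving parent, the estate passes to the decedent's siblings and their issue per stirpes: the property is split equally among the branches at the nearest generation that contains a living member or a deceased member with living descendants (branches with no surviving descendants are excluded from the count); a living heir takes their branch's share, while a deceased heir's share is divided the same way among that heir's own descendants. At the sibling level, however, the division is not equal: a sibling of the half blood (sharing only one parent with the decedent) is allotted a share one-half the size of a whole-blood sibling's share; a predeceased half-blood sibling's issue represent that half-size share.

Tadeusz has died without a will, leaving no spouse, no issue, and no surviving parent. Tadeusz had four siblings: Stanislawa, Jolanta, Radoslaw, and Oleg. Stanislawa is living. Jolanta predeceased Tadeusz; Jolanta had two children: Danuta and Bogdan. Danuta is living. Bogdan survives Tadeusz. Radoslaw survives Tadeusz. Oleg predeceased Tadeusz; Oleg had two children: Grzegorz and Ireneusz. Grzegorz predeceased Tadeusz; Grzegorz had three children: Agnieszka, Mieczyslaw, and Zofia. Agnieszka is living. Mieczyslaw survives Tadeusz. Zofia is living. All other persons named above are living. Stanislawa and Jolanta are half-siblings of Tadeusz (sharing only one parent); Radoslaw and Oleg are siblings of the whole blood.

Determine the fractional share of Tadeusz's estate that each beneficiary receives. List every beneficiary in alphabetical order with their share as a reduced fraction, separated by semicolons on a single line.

Agnieszka 1/18; Bogdan 1/12; Danuta 1/12; Ireneusz 1/6; Mieczyslaw 1/18; Radoslaw 1/3; Stanislawa 1/6; Zofia 1/18

No spouse, descendants, or parent survives, so the estate passes to Tadeusz's siblings per stirpes.
Half-blood siblings count for one-half the weight of whole-blood siblings at the initial division.
Dividing 1 in proportion to weights (total weight 3): Stanislawa (weight 1/2) → 1/6; Jolanta (weight 1/2) → 1/6; Radoslaw (weight 1) → 1/3; Oleg (weight 1) → 1/3.
Stanislawa is living and takes 1/6.
Jolanta predeceased; the 1/6 allotted to Jolanta's branch passes to Jolanta's issue by representation.
The 1/6 is divided into 2 equal shares of 1/12 among Danuta, Bogdan.
Danuta is living and takes 1/12.
Bogdan is living and takes 1/12.
Radoslaw is living and takes 1/3.
Oleg predeceased; the 1/3 allotted to Oleg's branch passes to Oleg's issue by representation.
The 1/3 is divided into 2 equal shares of 1/6 among Grzegorz, Ireneusz.
Grzegorz predeceased; the 1/6 allotted to Grzegorz's branch passes to Grzegorz's issue by representation.
The 1/6 is divided into 3 equal shares of 1/18 among Agnieszka, Mieczyslaw, Zofia.
Agnieszka is living and takes 1/18.
Mieczyslaw is living and takes 1/18.
Zofia is living and takes 1/18.
Ireneusz is living and takes 1/6.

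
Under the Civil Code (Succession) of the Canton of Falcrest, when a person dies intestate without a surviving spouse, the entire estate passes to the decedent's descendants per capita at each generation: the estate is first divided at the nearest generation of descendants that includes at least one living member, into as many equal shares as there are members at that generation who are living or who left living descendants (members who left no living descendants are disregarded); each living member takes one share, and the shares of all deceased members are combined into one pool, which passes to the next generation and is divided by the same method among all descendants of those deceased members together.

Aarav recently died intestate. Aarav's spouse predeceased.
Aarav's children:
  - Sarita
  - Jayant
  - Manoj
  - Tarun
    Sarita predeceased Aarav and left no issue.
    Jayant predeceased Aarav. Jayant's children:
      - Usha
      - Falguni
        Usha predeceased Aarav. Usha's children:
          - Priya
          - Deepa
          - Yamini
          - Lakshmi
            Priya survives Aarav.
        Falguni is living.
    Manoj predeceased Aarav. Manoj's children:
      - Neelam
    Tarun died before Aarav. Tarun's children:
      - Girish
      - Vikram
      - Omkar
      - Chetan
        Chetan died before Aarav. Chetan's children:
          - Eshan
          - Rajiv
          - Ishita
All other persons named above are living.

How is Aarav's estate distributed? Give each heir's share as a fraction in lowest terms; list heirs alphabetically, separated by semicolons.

There is no surviving spouse, so the entire estate passes to Aarav's descendants per capita at each generation.
No one at generation 1 (Jayant, Manoj, Tarun) is living; moving to the next generation.
At generation 2 (Usha, Falguni, Neelam, Girish, Vikram, Omkar, Chetan) there are 7 shares of (1)/7 = 1/7 each.
Living: Falguni, Neelam, Girish, Vikram, and Omkar — each takes 1/7.
Deceased: Usha and Chetan. Their combined 2/7 is pooled and carried to generation 3.
At generation 3 (Priya, Deepa, Yamini, Lakshmi, Eshan, Rajiv, Ishita) there are 7 shares of (2/7)/7 = 2/49 each.
Living: Priya, Deepa, Yamini, Lakshmi, Eshan, Rajiv, and Ishita — each takes 2/49.

Deepa 2/49; Eshan 2/49; Falguni 1/7; Girish 1/7; Ishita 2/49; Lakshmi 2/49; Neelam 1/7; Omkar 1/7; Priya 2/49; Rajiv 2/49; Vikram 1/7; Yamini 2/49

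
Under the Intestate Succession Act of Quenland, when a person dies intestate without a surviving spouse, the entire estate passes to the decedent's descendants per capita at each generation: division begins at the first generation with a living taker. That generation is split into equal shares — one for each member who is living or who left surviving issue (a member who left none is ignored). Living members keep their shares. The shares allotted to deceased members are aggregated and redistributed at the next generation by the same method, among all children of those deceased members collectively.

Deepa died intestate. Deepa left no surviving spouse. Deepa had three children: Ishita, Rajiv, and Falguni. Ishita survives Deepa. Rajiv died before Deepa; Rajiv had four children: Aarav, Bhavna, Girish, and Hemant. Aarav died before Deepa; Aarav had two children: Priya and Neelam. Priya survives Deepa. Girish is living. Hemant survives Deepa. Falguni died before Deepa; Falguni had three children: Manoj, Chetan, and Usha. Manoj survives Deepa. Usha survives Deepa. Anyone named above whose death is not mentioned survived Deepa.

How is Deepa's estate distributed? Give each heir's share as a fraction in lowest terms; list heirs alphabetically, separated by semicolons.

There is no surviving spouse, so the entire estate passes to Deepa's descendants per capita at each generation.
At generation 1 (Ishita, Rajiv, Falguni) there are 3 shares of (1)/3 = 1/3 each.
Living: Ishita — each takes 1/3.
Deceased: Rajiv and Falguni. Their combined 2/3 is pooled and carried to generation 2.
At generation 2 (Aarav, Bhavna, Girish, Hemant, Manoj, Chetan, Usha) there are 7 shares of (2/3)/7 = 2/21 each.
Living: Bhavna, Girish, Hemant, Manoj, Chetan, and Usha — each takes 2/21.
Deceased: Aarav. That 2/21 share is carried to generation 3.
At generation 3 (Priya, Neelam) there are 2 shares of (2/21)/2 = 1/21 each.
Living: Priya and Neelam — each takes 1/21.

Bhavna 2/21; Chetan 2/21; Girish 2/21; Hemant 2/21; Ishita 1/3; Manoj 2/21; Neelam 1/21; Priya 1/21; Usha 2/21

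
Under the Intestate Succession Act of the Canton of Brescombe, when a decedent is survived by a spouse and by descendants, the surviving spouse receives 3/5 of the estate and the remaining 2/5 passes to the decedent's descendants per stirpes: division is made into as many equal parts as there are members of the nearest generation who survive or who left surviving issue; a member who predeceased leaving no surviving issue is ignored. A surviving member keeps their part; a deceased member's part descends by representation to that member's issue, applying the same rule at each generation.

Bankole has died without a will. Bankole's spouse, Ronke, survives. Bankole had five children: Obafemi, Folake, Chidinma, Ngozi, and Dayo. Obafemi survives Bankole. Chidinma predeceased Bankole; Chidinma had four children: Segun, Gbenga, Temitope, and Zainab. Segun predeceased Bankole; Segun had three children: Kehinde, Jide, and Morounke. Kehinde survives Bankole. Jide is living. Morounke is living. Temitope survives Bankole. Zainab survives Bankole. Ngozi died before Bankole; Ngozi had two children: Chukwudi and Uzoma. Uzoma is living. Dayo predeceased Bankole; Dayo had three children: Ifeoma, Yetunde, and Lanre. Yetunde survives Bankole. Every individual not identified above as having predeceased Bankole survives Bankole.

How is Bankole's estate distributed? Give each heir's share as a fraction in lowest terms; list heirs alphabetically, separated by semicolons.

Chukwudi 1/25; Folake 2/25; Gbenga 1/50; Ifeoma 2/75; Jide 1/150; Kehinde 1/150; Lanre 2/75; Morounke 1/150; Obafemi 2/25; Ronke 3/5; Temitope 1/50; Uzoma 1/25; Yetunde 2/75; Zainab 1/50

Ronke, as surviving spouse, takes 3/5.
The remaining 2/5 passes to Bankole's descendants per stirpes.
The 2/5 is divided into 5 equal shares of 2/25 among Obafemi, Folake, Chidinma, Ngozi, Dayo.
Obafemi is living and takes 2/25.
Folake is living and takes 2/25.
Chidinma predeceased; the 2/25 allotted to Chidinma's branch passes to Chidinma's issue by representation.
The 2/25 is divided into 4 equal shares of 1/50 among Segun, Gbenga, Temitope, Zainab.
Segun predeceased; the 1/50 allotted to Segun's branch passes to Segun's issue by representation.
The 1/50 is divided into 3 equal shares of 1/150 among Kehinde, Jide, Morounke.
Kehinde is living and takes 1/150.
Jide is living and takes 1/150.
Morounke is living and takes 1/150.
Gbenga is living and takes 1/50.
Temitope is living and takes 1/50.
Zainab is living and takes 1/50.
Ngozi predeceased; the 2/25 allotted to Ngozi's branch passes to Ngozi's issue by representation.
The 2/25 is divided into 2 equal shares of 1/25 among Chukwudi, Uzoma.
Chukwudi is living and takes 1/25.
Uzoma is living and takes 1/25.
Dayo predeceased; the 2/25 allotted to Dayo's branch passes to Dayo's issue by representation.
The 2/25 is divided into 3 equal shares of 2/75 among Ifeoma, Yetunde, Lanre.
Ifeoma is living and takes 2/75.
Yetunde is living and takes 2/75.
Lanre is living and takes 2/75.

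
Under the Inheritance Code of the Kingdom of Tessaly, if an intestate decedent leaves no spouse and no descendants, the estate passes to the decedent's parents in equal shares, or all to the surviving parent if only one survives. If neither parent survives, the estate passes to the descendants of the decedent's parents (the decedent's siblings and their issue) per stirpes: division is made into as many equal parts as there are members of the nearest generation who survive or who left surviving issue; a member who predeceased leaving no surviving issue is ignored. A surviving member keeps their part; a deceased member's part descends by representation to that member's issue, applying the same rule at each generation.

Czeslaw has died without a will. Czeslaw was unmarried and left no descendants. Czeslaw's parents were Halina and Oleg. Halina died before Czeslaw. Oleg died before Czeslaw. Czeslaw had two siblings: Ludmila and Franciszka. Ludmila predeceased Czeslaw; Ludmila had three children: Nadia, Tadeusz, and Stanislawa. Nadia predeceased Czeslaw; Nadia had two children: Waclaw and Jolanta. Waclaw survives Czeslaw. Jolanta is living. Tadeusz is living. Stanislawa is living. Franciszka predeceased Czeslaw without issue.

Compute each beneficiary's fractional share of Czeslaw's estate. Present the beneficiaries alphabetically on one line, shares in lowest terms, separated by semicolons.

Jolanta 1/6; Stanislawa 1/3; Tadeusz 1/3; Waclaw 1/6

Neither parent survives and there are no descendants, so the estate passes to Czeslaw's siblings and their issue per stirpes.
Franciszka left no surviving issue, so that branch lapses and is disregarded.
Ludmila's line is the sole branch at this level, so the full 1 passes to Ludmila's issue by representation.
The estate is divided into 3 equal shares of 1/3 among Nadia, Tadeusz, Stanislawa.
Nadia predeceased; the 1/3 allotted to Nadia's branch passes to Nadia's issue by representation.
The 1/3 is divided into 2 equal shares of 1/6 among Waclaw, Jolanta.
Waclaw is living and takes 1/6.
Jolanta is living and takes 1/6.
Tadeusz is living and takes 1/3.
Stanislawa is living and takes 1/3.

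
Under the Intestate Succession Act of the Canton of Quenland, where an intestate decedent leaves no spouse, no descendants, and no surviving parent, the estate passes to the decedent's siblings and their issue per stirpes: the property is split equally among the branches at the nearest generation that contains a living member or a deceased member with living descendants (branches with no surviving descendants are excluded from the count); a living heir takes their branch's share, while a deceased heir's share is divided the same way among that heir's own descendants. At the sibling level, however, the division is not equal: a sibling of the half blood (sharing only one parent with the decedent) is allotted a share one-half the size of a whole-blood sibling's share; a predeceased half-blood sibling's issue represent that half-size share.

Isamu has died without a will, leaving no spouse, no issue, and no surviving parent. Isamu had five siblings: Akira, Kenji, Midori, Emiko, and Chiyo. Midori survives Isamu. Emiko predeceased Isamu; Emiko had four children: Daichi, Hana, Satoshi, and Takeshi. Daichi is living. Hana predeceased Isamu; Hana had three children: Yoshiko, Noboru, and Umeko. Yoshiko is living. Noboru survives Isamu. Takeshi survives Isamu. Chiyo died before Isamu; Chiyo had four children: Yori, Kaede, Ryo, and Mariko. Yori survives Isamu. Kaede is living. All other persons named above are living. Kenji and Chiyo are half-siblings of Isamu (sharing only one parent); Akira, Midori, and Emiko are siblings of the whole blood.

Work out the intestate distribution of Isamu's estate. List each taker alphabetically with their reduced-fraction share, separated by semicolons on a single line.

No spouse, descendants, or parent survives, so the estate passes to Isamu's siblings per stirpes.
Half-blood siblings count for one-half the weight of whole-blood siblings at the initial division.
Dividing 1 in proportion to weights (total weight 4): Akira (weight 1) → 1/4; Kenji (weight 1/2) → 1/8; Midori (weight 1) → 1/4; Emiko (weight 1) → 1/4; Chiyo (weight 1/2) → 1/8.
Akira is living and takes 1/4.
Kenji is living and takes 1/8.
Midori is living and takes 1/4.
Emiko predeceased; the 1/4 allotted to Emiko's branch passes to Emiko's issue by representation.
The 1/4 is divided into 4 equal shares of 1/16 among Daichi, Hana, Satoshi, Takeshi.
Daichi is living and takes 1/16.
Hana predeceased; the 1/16 allotted to Hana's branch passes to Hana's issue by representation.
The 1/16 is divided into 3 equal shares of 1/48 among Yoshiko, Noboru, Umeko.
Yoshiko is living and takes 1/48.
Noboru is living and takes 1/48.
Umeko is living and takes 1/48.
Satoshi is living and takes 1/16.
Takeshi is living and takes 1/16.
Chiyo predeceased; the 1/8 allotted to Chiyo's branch passes to Chiyo's issue by representation.
The 1/8 is divided into 4 equal shares of 1/32 among Yori, Kaede, Ryo, Mariko.
Yori is living and takes 1/32.
Kaede is living and takes 1/32.
Ryo is living and takes 1/32.
Mariko is living and takes 1/32.

Akira 1/4; Daichi 1/16; Kaede 1/32; Kenji 1/8; Mariko 1/32; Midori 1/4; Noboru 1/48; Ryo 1/32; Satoshi 1/16; Takeshi 1/16; Umeko 1/48; Yori 1/32; Yoshiko 1/48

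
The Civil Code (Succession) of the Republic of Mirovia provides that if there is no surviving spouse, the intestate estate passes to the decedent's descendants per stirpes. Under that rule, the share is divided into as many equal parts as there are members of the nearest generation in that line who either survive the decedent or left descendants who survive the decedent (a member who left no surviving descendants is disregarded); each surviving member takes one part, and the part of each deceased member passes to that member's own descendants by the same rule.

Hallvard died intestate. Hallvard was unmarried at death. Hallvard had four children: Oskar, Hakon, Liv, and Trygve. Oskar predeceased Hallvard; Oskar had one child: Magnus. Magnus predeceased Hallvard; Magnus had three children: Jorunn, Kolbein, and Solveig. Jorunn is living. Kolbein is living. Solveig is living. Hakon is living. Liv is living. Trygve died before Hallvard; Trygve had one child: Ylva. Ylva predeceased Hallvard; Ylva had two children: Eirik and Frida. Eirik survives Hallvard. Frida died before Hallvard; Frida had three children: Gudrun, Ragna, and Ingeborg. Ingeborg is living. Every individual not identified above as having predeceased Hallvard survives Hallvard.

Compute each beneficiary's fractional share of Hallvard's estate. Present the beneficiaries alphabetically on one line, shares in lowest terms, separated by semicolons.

Eirik 1/8; Gudrun 1/24; Hakon 1/4; Ingeborg 1/24; Jorunn 1/12; Kolbein 1/12; Liv 1/4; Ragna 1/24; Solveig 1/12

There is no surviving spouse, so the entire estate passes to Hallvard's descendants per stirpes.
The estate is divided into 4 equal shares of 1/4 among Oskar, Hakon, Liv, Trygve.
Oskar predeceased; the 1/4 allotted to Oskar's branch passes to Oskar's issue by representation.
Magnus's line is the sole branch at this level, so the full 1/4 passes to Magnus's issue by representation.
The 1/4 is divided into 3 equal shares of 1/12 among Jorunn, Kolbein, Solveig.
Jorunn is living and takes 1/12.
Kolbein is living and takes 1/12.
Solveig is living and takes 1/12.
Hakon is living and takes 1/4.
Liv is living and takes 1/4.
Trygve predeceased; the 1/4 allotted to Trygve's branch passes to Trygve's issue by representation.
Ylva's line is the sole branch at this level, so the full 1/4 passes to Ylva's issue by representation.
The 1/4 is divided into 2 equal shares of 1/8 among Eirik, Frida.
Eirik is living and takes 1/8.
Frida predeceased; the 1/8 allotted to Frida's branch passes to Frida's issue by representation.
The 1/8 is divided into 3 equal shares of 1/24 among Gudrun, Ragna, Ingeborg.
Gudrun is living and takes 1/24.
Ragna is living and takes 1/24.
Ingeborg is living and takes 1/24.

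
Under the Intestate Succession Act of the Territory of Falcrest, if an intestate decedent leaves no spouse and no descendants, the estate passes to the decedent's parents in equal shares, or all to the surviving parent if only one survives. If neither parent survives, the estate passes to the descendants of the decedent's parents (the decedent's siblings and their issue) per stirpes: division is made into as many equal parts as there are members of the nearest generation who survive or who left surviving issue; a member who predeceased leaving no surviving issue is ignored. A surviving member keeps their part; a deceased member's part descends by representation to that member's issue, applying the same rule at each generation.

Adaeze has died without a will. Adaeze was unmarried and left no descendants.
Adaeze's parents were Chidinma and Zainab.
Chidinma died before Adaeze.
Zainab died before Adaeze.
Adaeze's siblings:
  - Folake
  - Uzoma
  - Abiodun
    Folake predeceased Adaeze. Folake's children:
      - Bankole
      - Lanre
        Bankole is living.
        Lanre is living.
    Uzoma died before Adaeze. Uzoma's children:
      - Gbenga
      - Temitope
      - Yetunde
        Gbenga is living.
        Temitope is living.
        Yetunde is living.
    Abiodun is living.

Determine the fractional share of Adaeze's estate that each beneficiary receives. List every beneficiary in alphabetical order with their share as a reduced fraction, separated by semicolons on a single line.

Abiodun 1/3; Bankole 1/6; Gbenga 1/9; Lanre 1/6; Temitope 1/9; Yetunde 1/9

Neither parent survives and there are no descendants, so the estate passes to Adaeze's siblings and their issue per stirpes.
The estate is divided into 3 equal shares of 1/3 among Folake, Uzoma, Abiodun.
Folake predeceased; the 1/3 allotted to Folake's branch passes to Folake's issue by representation.
The 1/3 is divided into 2 equal shares of 1/6 among Bankole, Lanre.
Bankole is living and takes 1/6.
Lanre is living and takes 1/6.
Uzoma predeceased; the 1/3 allotted to Uzoma's branch passes to Uzoma's issue by representation.
The 1/3 is divided into 3 equal shares of 1/9 among Gbenga, Temitope, Yetunde.
Gbenga is living and takes 1/9.
Temitope is living and takes 1/9.
Yetunde is living and takes 1/9.
Abiodun is living and takes 1/3.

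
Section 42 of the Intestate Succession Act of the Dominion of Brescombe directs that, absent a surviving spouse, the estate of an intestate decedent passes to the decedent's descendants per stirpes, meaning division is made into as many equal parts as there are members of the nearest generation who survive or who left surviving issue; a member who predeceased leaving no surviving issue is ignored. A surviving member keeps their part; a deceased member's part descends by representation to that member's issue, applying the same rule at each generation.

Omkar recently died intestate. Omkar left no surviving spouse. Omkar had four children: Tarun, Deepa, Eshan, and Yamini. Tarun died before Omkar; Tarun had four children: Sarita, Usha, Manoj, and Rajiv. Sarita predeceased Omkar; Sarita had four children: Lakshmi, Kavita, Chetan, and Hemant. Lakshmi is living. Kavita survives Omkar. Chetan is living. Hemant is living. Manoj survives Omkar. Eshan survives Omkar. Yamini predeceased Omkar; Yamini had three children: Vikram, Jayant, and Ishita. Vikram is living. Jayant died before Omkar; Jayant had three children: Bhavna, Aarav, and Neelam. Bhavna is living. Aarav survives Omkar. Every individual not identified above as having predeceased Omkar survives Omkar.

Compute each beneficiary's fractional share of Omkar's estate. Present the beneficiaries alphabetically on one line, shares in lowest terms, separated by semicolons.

Aarav 1/36; Bhavna 1/36; Chetan 1/64; Deepa 1/4; Eshan 1/4; Hemant 1/64; Ishita 1/12; Kavita 1/64; Lakshmi 1/64; Manoj 1/16; Neelam 1/36; Rajiv 1/16; Usha 1/16; Vikram 1/12

There is no surviving spouse, so the entire estate passes to Omkar's descendants per stirpes.
The estate is divided into 4 equal shares of 1/4 among Tarun, Deepa, Eshan, Yamini.
Tarun predeceased; the 1/4 allotted to Tarun's branch passes to Tarun's issue by representation.
The 1/4 is divided into 4 equal shares of 1/16 among Sarita, Usha, Manoj, Rajiv.
Sarita predeceased; the 1/16 allotted to Sarita's branch passes to Sarita's issue by representation.
The 1/16 is divided into 4 equal shares of 1/64 among Lakshmi, Kavita, Chetan, Hemant.
Lakshmi is living and takes 1/64.
Kavita is living and takes 1/64.
Chetan is living and takes 1/64.
Hemant is living and takes 1/64.
Usha is living and takes 1/16.
Manoj is living and takes 1/16.
Rajiv is living and takes 1/16.
Deepa is living and takes 1/4.
Eshan is living and takes 1/4.
Yamini predeceased; the 1/4 allotted to Yamini's branch passes to Yamini's issue by representation.
The 1/4 is divided into 3 equal shares of 1/12 among Vikram, Jayant, Ishita.
Vikram is living and takes 1/12.
Jayant predeceased; the 1/12 allotted to Jayant's branch passes to Jayant's issue by representation.
The 1/12 is divided into 3 equal shares of 1/36 among Bhavna, Aarav, Neelam.
Bhavna is living and takes 1/36.
Aarav is living and takes 1/36.
Neelam is living and takes 1/36.
Ishita is living and takes 1/12.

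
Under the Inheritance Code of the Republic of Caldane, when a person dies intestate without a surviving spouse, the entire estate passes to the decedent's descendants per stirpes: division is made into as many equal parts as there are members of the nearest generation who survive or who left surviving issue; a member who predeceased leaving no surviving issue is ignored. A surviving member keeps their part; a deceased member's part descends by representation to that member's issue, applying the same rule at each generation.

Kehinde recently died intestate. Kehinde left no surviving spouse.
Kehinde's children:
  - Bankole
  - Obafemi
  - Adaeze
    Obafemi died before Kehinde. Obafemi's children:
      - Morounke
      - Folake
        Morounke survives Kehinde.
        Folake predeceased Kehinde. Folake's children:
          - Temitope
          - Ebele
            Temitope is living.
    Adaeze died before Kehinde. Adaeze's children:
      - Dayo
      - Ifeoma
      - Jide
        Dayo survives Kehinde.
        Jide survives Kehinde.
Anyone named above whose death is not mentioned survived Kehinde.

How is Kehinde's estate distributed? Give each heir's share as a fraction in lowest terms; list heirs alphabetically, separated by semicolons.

There is no surviving spouse, so the entire estate passes to Kehinde's descendants per stirpes.
The estate is divided into 3 equal shares of 1/3 among Bankole, Obafemi, Adaeze.
Bankole is living and takes 1/3.
Obafemi predeceased; the 1/3 allotted to Obafemi's branch passes to Obafemi's issue by representation.
The 1/3 is divided into 2 equal shares of 1/6 among Morounke, Folake.
Morounke is living and takes 1/6.
Folake predeceased; the 1/6 allotted to Folake's branch passes to Folake's issue by representation.
The 1/6 is divided into 2 equal shares of 1/12 among Temitope, Ebele.
Temitope is living and takes 1/12.
Ebele is living and takes 1/12.
Adaeze predeceased; the 1/3 allotted to Adaeze's branch passes to Adaeze's issue by representation.
The 1/3 is divided into 3 equal shares of 1/9 among Dayo, Ifeoma, Jide.
Dayo is living and takes 1/9.
Ifeoma is living and takes 1/9.
Jide is living and takes 1/9.

Bankole 1/3; Dayo 1/9; Ebele 1/12; Ifeoma 1/9; Jide 1/9; Morounke 1/6; Temitope 1/12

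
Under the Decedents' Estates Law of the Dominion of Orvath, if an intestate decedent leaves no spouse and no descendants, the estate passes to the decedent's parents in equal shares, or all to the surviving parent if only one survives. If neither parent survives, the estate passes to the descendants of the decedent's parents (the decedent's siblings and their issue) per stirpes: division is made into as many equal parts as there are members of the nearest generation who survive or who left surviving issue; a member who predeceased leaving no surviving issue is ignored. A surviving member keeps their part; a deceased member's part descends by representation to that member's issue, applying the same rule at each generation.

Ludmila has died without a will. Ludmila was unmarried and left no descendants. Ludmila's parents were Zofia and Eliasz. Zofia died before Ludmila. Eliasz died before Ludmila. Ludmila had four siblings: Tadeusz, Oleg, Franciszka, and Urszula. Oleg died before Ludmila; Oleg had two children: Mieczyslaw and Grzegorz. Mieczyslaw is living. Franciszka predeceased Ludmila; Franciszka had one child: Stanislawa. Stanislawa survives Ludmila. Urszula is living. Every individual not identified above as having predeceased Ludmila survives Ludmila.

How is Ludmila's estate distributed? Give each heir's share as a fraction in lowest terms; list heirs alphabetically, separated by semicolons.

Neither parent survives and there are no descendants, so the estate passes to Ludmila's siblings and their issue per stirpes.
The estate is divided into 4 equal shares of 1/4 among Tadeusz, Oleg, Franciszka, Urszula.
Tadeusz is living and takes 1/4.
Oleg predeceased; the 1/4 allotted to Oleg's branch passes to Oleg's issue by representation.
The 1/4 is divided into 2 equal shares of 1/8 among Mieczyslaw, Grzegorz.
Mieczyslaw is living and takes 1/8.
Grzegorz is living and takes 1/8.
Franciszka predeceased; the 1/4 allotted to Franciszka's branch passes to Franciszka's issue by representation.
Stanislawa is the sole taker at this level and receives the full 1/4.
Urszula is living and takes 1/4.

Grzegorz 1/8; Mieczyslaw 1/8; Stanislawa 1/4; Tadeusz 1/4; Urszula 1/4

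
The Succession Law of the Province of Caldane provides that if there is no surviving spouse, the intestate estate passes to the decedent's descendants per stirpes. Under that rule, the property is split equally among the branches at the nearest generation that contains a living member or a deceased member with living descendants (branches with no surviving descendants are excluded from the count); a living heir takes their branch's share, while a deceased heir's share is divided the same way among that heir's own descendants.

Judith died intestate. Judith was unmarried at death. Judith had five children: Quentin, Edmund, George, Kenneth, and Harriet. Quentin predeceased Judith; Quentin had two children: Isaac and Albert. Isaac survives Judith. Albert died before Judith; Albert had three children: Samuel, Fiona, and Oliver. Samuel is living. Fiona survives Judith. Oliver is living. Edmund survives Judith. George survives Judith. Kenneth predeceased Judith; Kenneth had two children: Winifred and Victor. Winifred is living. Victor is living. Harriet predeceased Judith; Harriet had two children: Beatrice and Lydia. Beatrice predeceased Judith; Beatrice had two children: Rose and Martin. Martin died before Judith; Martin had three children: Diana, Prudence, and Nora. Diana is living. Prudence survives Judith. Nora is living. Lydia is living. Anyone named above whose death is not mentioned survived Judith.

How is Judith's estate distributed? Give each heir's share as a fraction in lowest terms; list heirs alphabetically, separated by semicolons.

There is no surviving spouse, so the entire estate passes to Judith's descendants per stirpes.
The estate is divided into 5 equal shares of 1/5 among Quentin, Edmund, George, Kenneth, Harriet.
Quentin predeceased; the 1/5 allotted to Quentin's branch passes to Quentin's issue by representation.
The 1/5 is divided into 2 equal shares of 1/10 among Isaac, Albert.
Isaac is living and takes 1/10.
Albert predeceased; the 1/10 allotted to Albert's branch passes to Albert's issue by representation.
The 1/10 is divided into 3 equal shares of 1/30 among Samuel, Fiona, Oliver.
Samuel is living and takes 1/30.
Fiona is living and takes 1/30.
Oliver is living and takes 1/30.
Edmund is living and takes 1/5.
George is living and takes 1/5.
Kenneth predeceased; the 1/5 allotted to Kenneth's branch passes to Kenneth's issue by representation.
The 1/5 is divided into 2 equal shares of 1/10 among Winifred, Victor.
Winifred is living and takes 1/10.
Victor is living and takes 1/10.
Harriet predeceased; the 1/5 allotted to Harriet's branch passes to Harriet's issue by representation.
The 1/5 is divided into 2 equal shares of 1/10 among Beatrice, Lydia.
Beatrice predeceased; the 1/10 allotted to Beatrice's branch passes to Beatrice's issue by representation.
The 1/10 is divided into 2 equal shares of 1/20 among Rose, Martin.
Rose is living and takes 1/20.
Martin predeceased; the 1/20 allotted to Martin's branch passes to Martin's issue by representation.
The 1/20 is divided into 3 equal shares of 1/60 among Diana, Prudence, Nora.
Diana is living and takes 1/60.
Prudence is living and takes 1/60.
Nora is living and takes 1/60.
Lydia is living and takes 1/10.

Diana 1/60; Edmund 1/5; Fiona 1/30; George 1/5; Isaac 1/10; Lydia 1/10; Nora 1/60; Oliver 1/30; Prudence 1/60; Rose 1/20; Samuel 1/30; Victor 1/10; Winifred 1/10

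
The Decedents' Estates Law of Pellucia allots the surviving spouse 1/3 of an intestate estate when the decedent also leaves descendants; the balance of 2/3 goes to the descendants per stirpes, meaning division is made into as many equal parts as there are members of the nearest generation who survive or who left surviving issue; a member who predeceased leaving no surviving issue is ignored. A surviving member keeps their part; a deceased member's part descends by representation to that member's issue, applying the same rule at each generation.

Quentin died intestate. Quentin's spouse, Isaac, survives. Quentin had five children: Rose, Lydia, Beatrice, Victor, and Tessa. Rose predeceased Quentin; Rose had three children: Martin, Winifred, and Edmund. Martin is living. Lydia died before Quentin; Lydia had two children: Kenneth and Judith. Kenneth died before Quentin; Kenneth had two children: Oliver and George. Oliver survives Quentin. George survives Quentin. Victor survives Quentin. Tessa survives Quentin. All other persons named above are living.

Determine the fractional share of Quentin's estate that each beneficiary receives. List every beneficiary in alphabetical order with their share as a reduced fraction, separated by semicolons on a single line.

Beatrice 2/15; Edmund 2/45; George 1/30; Isaac 1/3; Judith 1/15; Martin 2/45; Oliver 1/30; Tessa 2/15; Victor 2/15; Winifred 2/45

Isaac, as surviving spouse, takes 1/3.
The remaining 2/3 passes to Quentin's descendants per stirpes.
The 2/3 is divided into 5 equal shares of 2/15 among Rose, Lydia, Beatrice, Victor, Tessa.
Rose predeceased; the 2/15 allotted to Rose's branch passes to Rose's issue by representation.
The 2/15 is divided into 3 equal shares of 2/45 among Martin, Winifred, Edmund.
Martin is living and takes 2/45.
Winifred is living and takes 2/45.
Edmund is living and takes 2/45.
Lydia predeceased; the 2/15 allotted to Lydia's branch passes to Lydia's issue by representation.
The 2/15 is divided into 2 equal shares of 1/15 among Kenneth, Judith.
Kenneth predeceased; the 1/15 allotted to Kenneth's branch passes to Kenneth's issue by representation.
The 1/15 is divided into 2 equal shares of 1/30 among Oliver, George.
Oliver is living and takes 1/30.
George is living and takes 1/30.
Judith is living and takes 1/15.
Beatrice is living and takes 2/15.
Victor is living and takes 2/15.
Tessa is living and takes 2/15.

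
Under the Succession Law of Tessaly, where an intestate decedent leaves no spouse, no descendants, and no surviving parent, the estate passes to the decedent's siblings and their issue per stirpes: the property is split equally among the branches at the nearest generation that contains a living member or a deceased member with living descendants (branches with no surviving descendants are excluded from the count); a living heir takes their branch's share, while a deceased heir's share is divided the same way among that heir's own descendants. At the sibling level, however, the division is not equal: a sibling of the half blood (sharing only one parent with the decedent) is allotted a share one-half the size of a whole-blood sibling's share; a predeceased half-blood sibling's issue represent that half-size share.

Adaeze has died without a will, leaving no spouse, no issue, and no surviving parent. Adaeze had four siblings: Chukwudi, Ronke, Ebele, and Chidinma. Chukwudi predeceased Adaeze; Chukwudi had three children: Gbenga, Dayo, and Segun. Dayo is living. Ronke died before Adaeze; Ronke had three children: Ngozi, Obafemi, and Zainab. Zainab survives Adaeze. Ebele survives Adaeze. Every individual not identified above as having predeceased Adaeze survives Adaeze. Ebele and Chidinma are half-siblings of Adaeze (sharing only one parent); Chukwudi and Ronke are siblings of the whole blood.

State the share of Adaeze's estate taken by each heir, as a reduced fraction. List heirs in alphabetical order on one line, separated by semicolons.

No spouse, descendants, or parent survives, so the estate passes to Adaeze's siblings per stirpes.
Half-blood siblings count for one-half the weight of whole-blood siblings at the initial division.
Dividing 1 in proportion to weights (total weight 3): Chukwudi (weight 1) → 1/3; Ronke (weight 1) → 1/3; Ebele (weight 1/2) → 1/6; Chidinma (weight 1/2) → 1/6.
Chukwudi predeceased; the 1/3 allotted to Chukwudi's branch passes to Chukwudi's issue by representation.
The 1/3 is divided into 3 equal shares of 1/9 among Gbenga, Dayo, Segun.
Gbenga is living and takes 1/9.
Dayo is living and takes 1/9.
Segun is living and takes 1/9.
Ronke predeceased; the 1/3 allotted to Ronke's branch passes to Ronke's issue by representation.
The 1/3 is divided into 3 equal shares of 1/9 among Ngozi, Obafemi, Zainab.
Ngozi is living and takes 1/9.
Obafemi is living and takes 1/9.
Zainab is living and takes 1/9.
Ebele is living and takes 1/6.
Chidinma is living and takes 1/6.

Chidinma 1/6; Dayo 1/9; Ebele 1/6; Gbenga 1/9; Ngozi 1/9; Obafemi 1/9; Segun 1/9; Zainab 1/9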